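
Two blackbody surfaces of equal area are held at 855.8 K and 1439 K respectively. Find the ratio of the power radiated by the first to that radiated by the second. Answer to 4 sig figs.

P₁/P₂ ≈ 0.1251

With equal areas, P₁/P₂ = (T₁/T₂)⁴ = (855.8/1439)⁴ = 0.1251.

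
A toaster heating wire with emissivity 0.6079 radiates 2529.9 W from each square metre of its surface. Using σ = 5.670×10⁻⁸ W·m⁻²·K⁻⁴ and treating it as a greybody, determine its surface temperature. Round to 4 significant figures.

I = εσT⁴, so T = (I/εσ)^(1/4) = (2529.9/(0.6079×5.670×10⁻⁸))^(1/4) = 520.5 K.

T ≈ 520.5 K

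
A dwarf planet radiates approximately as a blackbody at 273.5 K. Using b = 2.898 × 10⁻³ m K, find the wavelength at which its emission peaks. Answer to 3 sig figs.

λ_max ≈ 10.6 μm

Wien's displacement law: λ_max = b/T = (2.898×10⁻³ m·K)/(273.5 K) = 1.060×10⁻⁵ m.
That is 10.6 μm, in the infrared range.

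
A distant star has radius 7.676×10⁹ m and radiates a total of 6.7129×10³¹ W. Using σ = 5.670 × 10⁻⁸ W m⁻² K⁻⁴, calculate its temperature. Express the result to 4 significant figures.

T ≈ 3.556×10⁴ K

Surface area A = 4πR² = 4π(7.676×10⁹ m)² = 7.40423×10²⁰ m².
P = σAT⁴ ⇒ T = (P/(σA))^(1/4) = (6.7129×10³¹/(5.670×10⁻⁸×7.40423×10²⁰))^(1/4) = 3.556×10⁴ K.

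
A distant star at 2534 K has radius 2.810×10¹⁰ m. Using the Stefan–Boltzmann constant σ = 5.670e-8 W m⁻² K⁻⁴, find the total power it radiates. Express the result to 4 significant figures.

Surface area A = 4πR² = 4π(2.810×10¹⁰ m)² = 9.92253×10²¹ m².
P = σAT⁴ = 5.670×10⁻⁸ × 9.92253×10²¹ × (2534)⁴ = 2.320×10²⁸ W.

P ≈ 2.320×10²⁸ W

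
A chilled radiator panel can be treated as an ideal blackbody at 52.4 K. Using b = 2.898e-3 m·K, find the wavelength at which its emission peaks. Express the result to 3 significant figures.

λ_max ≈ 55.3 μm

Wien's displacement law: λ_max = b/T = (2.898×10⁻³ m·K)/(52.4 K) = 5.531×10⁻⁵ m.
That is 55.3 μm, in the infrared range.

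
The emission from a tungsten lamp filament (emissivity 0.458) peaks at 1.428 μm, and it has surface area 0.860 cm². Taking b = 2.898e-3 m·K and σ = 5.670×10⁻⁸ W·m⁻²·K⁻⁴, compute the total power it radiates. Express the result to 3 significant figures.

P ≈ 37.9 W

Wien's law: T = b/λ_max = 2.898×10⁻³/1.428×10⁻⁶ = 2029.41 K.
Area A = 0.860 cm² = 8.60×10⁻⁵ m².
Then P = εσAT⁴ = 0.458×5.670×10⁻⁸×8.60×10⁻⁵×(2029.41)⁴ = 37.9 W.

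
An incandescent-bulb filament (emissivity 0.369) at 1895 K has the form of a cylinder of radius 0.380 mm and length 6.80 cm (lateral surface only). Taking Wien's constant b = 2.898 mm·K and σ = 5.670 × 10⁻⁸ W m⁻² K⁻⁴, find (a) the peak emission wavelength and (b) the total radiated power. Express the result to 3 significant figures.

λ_max ≈ 1.53×10³ nm; P ≈ 43.8 W

(a) λ_max = b/T = 2.898×10⁻³/1895 = 1.529×10⁻⁶ m = 1.53×10³ nm.
Lateral area A = 2πrL = 2π×3.80×10⁻⁴×0.0680 = 1.62358×10⁻⁴ m².
(b) P = εσAT⁴ = 0.369×5.670×10⁻⁸×1.62358×10⁻⁴×(1895)⁴ = 43.8 W.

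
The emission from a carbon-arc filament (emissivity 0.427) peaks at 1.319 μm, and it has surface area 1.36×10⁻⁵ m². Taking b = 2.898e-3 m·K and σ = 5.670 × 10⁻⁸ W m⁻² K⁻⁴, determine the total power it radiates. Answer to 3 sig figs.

Wien's law: T = b/λ_max = 2.898×10⁻³/1.319×10⁻⁶ = 2197.12 K.
Area A = 1.36×10⁻⁵ m².
Then P = εσAT⁴ = 0.427×5.670×10⁻⁸×1.36×10⁻⁵×(2197.12)⁴ = 7.67 W.

P ≈ 7.67 W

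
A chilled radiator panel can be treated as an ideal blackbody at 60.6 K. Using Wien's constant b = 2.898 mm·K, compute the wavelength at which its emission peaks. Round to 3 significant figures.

λ_max ≈ 47.8 μm

Wien's displacement law: λ_max = b/T = (2.898×10⁻³ m·K)/(60.6 K) = 4.782×10⁻⁵ m.
That is 47.8 μm, in the infrared range.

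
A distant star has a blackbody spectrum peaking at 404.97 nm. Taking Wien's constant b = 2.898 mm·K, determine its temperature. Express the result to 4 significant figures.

Wien's law gives T = b/λ_max = (2.898×10⁻³ m·K)/(4.0497×10⁻⁷ m) = 7156 K.

T ≈ 7156 K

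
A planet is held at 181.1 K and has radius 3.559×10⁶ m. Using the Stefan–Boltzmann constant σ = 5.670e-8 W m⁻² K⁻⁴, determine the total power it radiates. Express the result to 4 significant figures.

Surface area A = 4πR² = 4π(3.559×10⁶ m)² = 1.59172×10¹⁴ m².
P = σAT⁴ = 5.670×10⁻⁸ × 1.59172×10¹⁴ × (181.1)⁴ = 9.708×10¹⁵ W.

P ≈ 9.708×10¹⁵ W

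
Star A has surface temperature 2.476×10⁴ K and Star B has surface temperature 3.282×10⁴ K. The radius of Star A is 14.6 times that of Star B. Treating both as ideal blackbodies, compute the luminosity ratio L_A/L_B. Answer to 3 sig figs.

L_A/L_B ≈ 69.0

L ∝ R²T⁴, so L_A/L_B = (R_A/R_B)²(T_A/T_B)⁴ = (14.6)² × (2.476×10⁴/3.282×10⁴)⁴ = 213.16 × 0.323928 = 69.0.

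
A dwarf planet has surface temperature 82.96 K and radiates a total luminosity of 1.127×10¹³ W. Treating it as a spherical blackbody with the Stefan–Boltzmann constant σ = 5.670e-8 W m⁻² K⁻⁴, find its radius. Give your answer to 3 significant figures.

L = 4πR²σT⁴ ⇒ R = √(L/(4πσT⁴)).
σT⁴ = 2.68570 W/m², so R = √(1.127×10¹³/(4π×2.68570)) = 5.78×10⁵ m.

R ≈ 5.78×10⁵ m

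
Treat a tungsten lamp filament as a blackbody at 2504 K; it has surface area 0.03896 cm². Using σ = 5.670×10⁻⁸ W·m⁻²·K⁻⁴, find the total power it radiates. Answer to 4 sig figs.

P ≈ 8.684 W

Area A = 0.03896 cm² = 3.896×10⁻⁶ m².
P = σAT⁴ = 5.670×10⁻⁸ × 3.896×10⁻⁶ × (2504)⁴ = 8.684 W.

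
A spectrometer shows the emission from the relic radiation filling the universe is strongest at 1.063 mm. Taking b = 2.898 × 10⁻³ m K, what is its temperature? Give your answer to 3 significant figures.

T ≈ 2.73 K

Wien's law gives T = b/λ_max = (2.898×10⁻³ m·K)/(1.063×10⁻³ m) = 2.73 K.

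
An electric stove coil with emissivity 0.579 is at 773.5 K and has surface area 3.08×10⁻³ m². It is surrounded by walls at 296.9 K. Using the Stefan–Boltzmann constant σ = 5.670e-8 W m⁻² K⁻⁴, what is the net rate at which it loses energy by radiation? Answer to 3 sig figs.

Net loss ≈ 35.4 W

Area A = 3.08×10⁻³ m².
Net radiated power P_net = εσA(T⁴ − T₀⁴) = 0.579×5.670×10⁻⁸×3.08×10⁻³×(773.5⁴ − 296.9⁴).
T⁴ − T₀⁴ = 3.57966×10¹¹ − 7.77035×10⁹ = 3.50196×10¹¹ K⁴, so P_net = 35.4 W.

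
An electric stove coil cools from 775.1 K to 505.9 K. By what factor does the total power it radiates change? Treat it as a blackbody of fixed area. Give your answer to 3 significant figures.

P₂/P₁ ≈ 0.181

P ∝ T⁴, so P₂/P₁ = (T₂/T₁)⁴ = (505.9/775.1)⁴ = (0.652690)⁴ = 0.181.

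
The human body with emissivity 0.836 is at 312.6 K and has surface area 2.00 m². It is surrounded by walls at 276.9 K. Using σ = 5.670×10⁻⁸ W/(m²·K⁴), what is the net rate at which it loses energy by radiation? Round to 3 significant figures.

Net loss ≈ 348 W

Area A = 2.00 m².
Net radiated power P_net = εσA(T⁴ − T₀⁴) = 0.836×5.670×10⁻⁸×2.00×(312.6⁴ − 276.9⁴).
T⁴ − T₀⁴ = 9.54896×10⁹ − 5.87884×10⁹ = 3.67012×10⁹ K⁴, so P_net = 348 W.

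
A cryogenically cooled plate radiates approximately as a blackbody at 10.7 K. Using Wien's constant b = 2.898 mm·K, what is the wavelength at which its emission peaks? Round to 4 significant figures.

Wien's displacement law: λ_max = b/T = (2.898×10⁻³ m·K)/(10.7 K) = 2.7084×10⁻⁴ m.
That is 270.8 μm, in the infrared range.

λ_max ≈ 270.8 μm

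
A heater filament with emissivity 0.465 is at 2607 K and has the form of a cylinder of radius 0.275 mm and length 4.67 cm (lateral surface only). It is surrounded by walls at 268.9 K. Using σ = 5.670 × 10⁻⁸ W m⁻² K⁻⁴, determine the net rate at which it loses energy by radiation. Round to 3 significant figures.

Lateral area A = 2πrL = 2π×2.75×10⁻⁴×0.0467 = 8.06918×10⁻⁵ m².
Net radiated power P_net = εσA(T⁴ − T₀⁴) = 0.465×5.670×10⁻⁸×8.06918×10⁻⁵×(2607⁴ − 268.9⁴).
T⁴ − T₀⁴ = 4.61917×10¹³ − 5.22833×10⁹ = 4.61865×10¹³ K⁴, so P_net = 98.3 W.

Net loss ≈ 98.3 W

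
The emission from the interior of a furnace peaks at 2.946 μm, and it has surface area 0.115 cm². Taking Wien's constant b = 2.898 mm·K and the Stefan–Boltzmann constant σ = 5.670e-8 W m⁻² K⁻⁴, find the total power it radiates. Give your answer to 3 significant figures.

Wien's law: T = b/λ_max = 2.898×10⁻³/2.946×10⁻⁶ = 983.707 K.
Area A = 0.115 cm² = 1.15×10⁻⁵ m².
Then P = σAT⁴ = 5.670×10⁻⁸×1.15×10⁻⁵×(983.707)⁴ = 0.611 W.

P ≈ 0.611 W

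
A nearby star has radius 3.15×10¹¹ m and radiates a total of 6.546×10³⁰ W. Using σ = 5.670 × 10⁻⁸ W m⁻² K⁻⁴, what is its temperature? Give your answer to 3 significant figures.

T ≈ 3.10×10³ K

Surface area A = 4πR² = 4π(3.15×10¹¹ m)² = 1.24690×10²⁴ m².
P = σAT⁴ ⇒ T = (P/(σA))^(1/4) = (6.546×10³⁰/(5.670×10⁻⁸×1.24690×10²⁴))^(1/4) = 3.10×10³ K.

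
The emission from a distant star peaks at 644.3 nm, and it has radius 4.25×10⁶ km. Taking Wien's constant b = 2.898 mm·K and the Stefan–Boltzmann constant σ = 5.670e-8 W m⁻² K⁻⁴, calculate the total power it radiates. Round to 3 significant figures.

Wien's law: T = b/λ_max = 2.898×10⁻³/6.443×10⁻⁷ = 4497.90 K.
Surface area A = 4πR² = 4π(4.25×10⁹ m)² = 2.26980×10²⁰ m².
Then P = σAT⁴ = 5.670×10⁻⁸×2.26980×10²⁰×(4497.90)⁴ = 5.27×10²⁷ W.

P ≈ 5.27×10²⁷ W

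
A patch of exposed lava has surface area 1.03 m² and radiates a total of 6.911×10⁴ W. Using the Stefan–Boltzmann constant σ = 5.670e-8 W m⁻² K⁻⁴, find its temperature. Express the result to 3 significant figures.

T ≈ 1.04×10³ K

Area A = 1.03 m².
P = σAT⁴ ⇒ T = (P/(σA))^(1/4) = (6.911×10⁴/(5.670×10⁻⁸×1.03))^(1/4) = 1.04×10³ K.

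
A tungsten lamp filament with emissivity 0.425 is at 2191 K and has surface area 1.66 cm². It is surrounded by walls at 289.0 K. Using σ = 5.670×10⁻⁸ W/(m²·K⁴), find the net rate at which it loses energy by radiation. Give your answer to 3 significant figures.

Area A = 1.66 cm² = 1.66×10⁻⁴ m².
Net radiated power P_net = εσA(T⁴ − T₀⁴) = 0.425×5.670×10⁻⁸×1.66×10⁻⁴×(2191⁴ − 289.0⁴).
T⁴ − T₀⁴ = 2.30446×10¹³ − 6.97576×10⁹ = 2.30376×10¹³ K⁴, so P_net = 92.2 W.

Net loss ≈ 92.2 W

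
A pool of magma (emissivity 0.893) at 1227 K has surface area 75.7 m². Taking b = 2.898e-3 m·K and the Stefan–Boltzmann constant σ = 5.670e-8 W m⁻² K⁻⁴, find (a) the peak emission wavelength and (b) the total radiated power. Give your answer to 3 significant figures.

λ_max ≈ 2.36 μm; P ≈ 8.69×10⁶ W

(a) λ_max = b/T = 2.898×10⁻³/1227 = 2.362×10⁻⁶ m = 2.36 μm.
Area A = 75.7 m².
(b) P = εσAT⁴ = 0.893×5.670×10⁻⁸×75.7×(1227)⁴ = 8.69×10⁶ W.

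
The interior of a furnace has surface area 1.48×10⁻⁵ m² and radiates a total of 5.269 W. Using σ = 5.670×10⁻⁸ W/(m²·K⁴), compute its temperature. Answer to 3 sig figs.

Area A = 1.48×10⁻⁵ m².
P = σAT⁴ ⇒ T = (P/(σA))^(1/4) = (5.269/(5.670×10⁻⁸×1.48×10⁻⁵))^(1/4) = 1.58×10³ K.

T ≈ 1.58×10³ K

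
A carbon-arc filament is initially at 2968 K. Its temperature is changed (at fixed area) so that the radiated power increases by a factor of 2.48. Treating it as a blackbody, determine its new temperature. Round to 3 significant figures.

T₂ ≈ 3.72×10³ K

P ∝ T⁴, so T₂/T₁ = (P₂/P₁)^(1/4) = (2.48)^(1/4) = 1.25491.
T₂ = 2968 × 1.25491 = 3.72×10³ K.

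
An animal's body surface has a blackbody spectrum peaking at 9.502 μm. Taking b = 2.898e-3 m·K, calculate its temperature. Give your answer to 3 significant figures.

T ≈ 305 K

Wien's law gives T = b/λ_max = (2.898×10⁻³ m·K)/(9.502×10⁻⁶ m) = 305 K.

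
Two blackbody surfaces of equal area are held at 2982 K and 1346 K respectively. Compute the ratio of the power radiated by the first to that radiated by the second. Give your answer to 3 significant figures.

P₁/P₂ ≈ 24.1

With equal areas, P₁/P₂ = (T₁/T₂)⁴ = (2982/1346)⁴ = 24.1.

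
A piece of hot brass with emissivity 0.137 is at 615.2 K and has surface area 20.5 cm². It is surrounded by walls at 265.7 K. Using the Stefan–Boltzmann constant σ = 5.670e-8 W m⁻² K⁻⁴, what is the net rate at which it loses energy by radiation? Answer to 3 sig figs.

Area A = 20.5 cm² = 2.05×10⁻³ m².
Net radiated power P_net = εσA(T⁴ − T₀⁴) = 0.137×5.670×10⁻⁸×2.05×10⁻³×(615.2⁴ − 265.7⁴).
T⁴ − T₀⁴ = 1.43240×10¹¹ − 4.98386×10⁹ = 1.38256×10¹¹ K⁴, so P_net = 2.20 W.

Net loss ≈ 2.20 W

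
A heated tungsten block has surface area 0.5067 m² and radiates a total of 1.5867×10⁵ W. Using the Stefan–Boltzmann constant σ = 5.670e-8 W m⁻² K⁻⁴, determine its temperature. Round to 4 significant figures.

T ≈ 1533 K

Area A = 0.5067 m².
P = σAT⁴ ⇒ T = (P/(σA))^(1/4) = (1.5867×10⁵/(5.670×10⁻⁸×0.5067))^(1/4) = 1533 K.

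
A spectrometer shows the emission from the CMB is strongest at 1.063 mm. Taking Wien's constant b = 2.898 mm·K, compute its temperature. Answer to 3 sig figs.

T ≈ 2.73 K

Wien's law gives T = b/λ_max = (2.898×10⁻³ m·K)/(1.063×10⁻³ m) = 2.73 K.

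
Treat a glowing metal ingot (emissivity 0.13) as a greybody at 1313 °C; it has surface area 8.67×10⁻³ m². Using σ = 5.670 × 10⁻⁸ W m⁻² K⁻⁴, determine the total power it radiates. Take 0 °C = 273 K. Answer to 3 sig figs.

P ≈ 404 W

T = 1313 °C + 273 = 1586 K.
Area A = 8.67×10⁻³ m².
P = εσAT⁴ = 0.13 × 5.670×10⁻⁸ × 8.67×10⁻³ × (1586)⁴ = 404 W.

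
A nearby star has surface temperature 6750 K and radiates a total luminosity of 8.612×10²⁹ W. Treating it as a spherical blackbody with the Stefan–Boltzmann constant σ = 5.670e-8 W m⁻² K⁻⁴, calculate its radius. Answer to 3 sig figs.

L = 4πR²σT⁴ ⇒ R = √(L/(4πσT⁴)).
σT⁴ = 1.17706×10⁸ W/m², so R = √(8.612×10²⁹/(4π×1.17706×10⁸)) = 2.41×10¹⁰ m.

R ≈ 2.41×10¹⁰ m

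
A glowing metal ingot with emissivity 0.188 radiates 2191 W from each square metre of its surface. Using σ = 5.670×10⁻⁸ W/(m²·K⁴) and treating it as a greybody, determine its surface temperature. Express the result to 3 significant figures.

T ≈ 673 K

I = εσT⁴, so T = (I/εσ)^(1/4) = (2191/(0.188×5.670×10⁻⁸))^(1/4) = 673 K.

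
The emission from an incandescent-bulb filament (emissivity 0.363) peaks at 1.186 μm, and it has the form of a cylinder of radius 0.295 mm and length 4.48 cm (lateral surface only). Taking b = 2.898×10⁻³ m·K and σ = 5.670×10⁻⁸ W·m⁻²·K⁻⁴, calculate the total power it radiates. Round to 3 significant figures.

P ≈ 60.9 W

Wien's law: T = b/λ_max = 2.898×10⁻³/1.186×10⁻⁶ = 2443.51 K.
Lateral area A = 2πrL = 2π×2.95×10⁻⁴×0.0448 = 8.30386×10⁻⁵ m².
Then P = εσAT⁴ = 0.363×5.670×10⁻⁸×8.30386×10⁻⁵×(2443.51)⁴ = 60.9 W.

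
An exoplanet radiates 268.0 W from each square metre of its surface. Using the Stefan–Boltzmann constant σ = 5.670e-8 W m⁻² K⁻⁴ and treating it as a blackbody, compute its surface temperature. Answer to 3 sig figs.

I = σT⁴, so T = (I/σ)^(1/4) = (268.0/(5.670×10⁻⁸))^(1/4) = 262 K.

T ≈ 262 K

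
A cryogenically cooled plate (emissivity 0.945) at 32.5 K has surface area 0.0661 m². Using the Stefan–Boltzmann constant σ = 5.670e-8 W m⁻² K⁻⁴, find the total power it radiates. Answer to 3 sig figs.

Area A = 0.0661 m².
P = εσAT⁴ = 0.945 × 5.670×10⁻⁸ × 0.0661 × (32.5)⁴ = 3.95×10⁻³ W.

P ≈ 3.95×10⁻³ W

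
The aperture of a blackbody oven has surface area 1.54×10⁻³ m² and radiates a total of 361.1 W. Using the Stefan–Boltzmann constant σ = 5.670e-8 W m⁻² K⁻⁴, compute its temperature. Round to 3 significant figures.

T ≈ 1.43×10³ K

Area A = 1.54×10⁻³ m².
P = σAT⁴ ⇒ T = (P/(σA))^(1/4) = (361.1/(5.670×10⁻⁸×1.54×10⁻³))^(1/4) = 1.43×10³ K.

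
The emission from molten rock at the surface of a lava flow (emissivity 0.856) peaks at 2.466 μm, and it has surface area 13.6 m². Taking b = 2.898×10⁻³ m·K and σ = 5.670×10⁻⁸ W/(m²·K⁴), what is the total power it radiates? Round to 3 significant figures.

Wien's law: T = b/λ_max = 2.898×10⁻³/2.466×10⁻⁶ = 1175.18 K.
Area A = 13.6 m².
Then P = εσAT⁴ = 0.856×5.670×10⁻⁸×13.6×(1175.18)⁴ = 1.26×10⁶ W.

P ≈ 1.26×10⁶ W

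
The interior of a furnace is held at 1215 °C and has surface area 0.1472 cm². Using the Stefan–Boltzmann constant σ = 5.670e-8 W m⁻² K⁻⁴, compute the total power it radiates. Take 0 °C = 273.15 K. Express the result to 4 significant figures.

T = 1215 °C + 273.15 = 1488.15 K.
Area A = 0.1472 cm² = 1.472×10⁻⁵ m².
P = σAT⁴ = 5.670×10⁻⁸ × 1.472×10⁻⁵ × (1488.15)⁴ = 4.093 W.

P ≈ 4.093 W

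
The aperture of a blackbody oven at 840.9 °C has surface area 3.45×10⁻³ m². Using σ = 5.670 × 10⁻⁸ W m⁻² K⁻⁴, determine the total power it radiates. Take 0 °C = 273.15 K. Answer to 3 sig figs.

T = 840.9 °C + 273.15 = 1114.05 K.
Area A = 3.45×10⁻³ m².
P = σAT⁴ = 5.670×10⁻⁸ × 3.45×10⁻³ × (1114.05)⁴ = 301 W.

P ≈ 301 W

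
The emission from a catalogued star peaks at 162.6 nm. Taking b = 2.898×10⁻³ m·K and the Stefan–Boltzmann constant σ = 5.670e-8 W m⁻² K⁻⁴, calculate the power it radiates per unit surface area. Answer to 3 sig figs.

I ≈ 5.72×10⁹ W/m²

Wien's law: T = b/λ_max = 2.898×10⁻³/1.626×10⁻⁷ = 17822.9 K.
Then I = σT⁴ = 5.670×10⁻⁸×(17822.9)⁴ = 5.72×10⁹ W/m².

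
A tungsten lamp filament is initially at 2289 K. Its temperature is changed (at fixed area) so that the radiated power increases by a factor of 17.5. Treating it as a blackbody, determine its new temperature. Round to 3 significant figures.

P ∝ T⁴, so T₂/T₁ = (P₂/P₁)^(1/4) = (17.5)^(1/4) = 2.04531.
T₂ = 2289 × 2.04531 = 4.68×10³ K.

T₂ ≈ 4.68×10³ K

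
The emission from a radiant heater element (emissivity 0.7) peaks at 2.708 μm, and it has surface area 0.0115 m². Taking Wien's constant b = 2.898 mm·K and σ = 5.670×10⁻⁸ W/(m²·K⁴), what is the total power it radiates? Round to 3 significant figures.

Wien's law: T = b/λ_max = 2.898×10⁻³/2.708×10⁻⁶ = 1070.16 K.
Area A = 0.0115 m².
Then P = εσAT⁴ = 0.7×5.670×10⁻⁸×0.0115×(1070.16)⁴ = 599 W.

P ≈ 599 W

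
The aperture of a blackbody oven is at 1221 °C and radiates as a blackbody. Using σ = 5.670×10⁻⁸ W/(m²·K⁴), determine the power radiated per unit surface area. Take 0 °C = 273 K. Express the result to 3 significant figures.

I ≈ 2.82×10⁵ W/m²

T = 1221 °C + 273 = 1494 K.
Stefan–Boltzmann: I = σT⁴ = 5.670×10⁻⁸ × (1494)⁴ = 2.82×10⁵ W/m².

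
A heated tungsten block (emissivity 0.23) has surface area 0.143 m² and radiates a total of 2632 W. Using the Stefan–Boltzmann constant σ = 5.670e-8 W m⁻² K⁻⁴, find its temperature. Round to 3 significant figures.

Area A = 0.143 m².
P = εσAT⁴ ⇒ T = (P/(εσA))^(1/4) = (2632/(0.23×5.670×10⁻⁸×0.143))^(1/4) = 1.09×10³ K.

T ≈ 1.09×10³ K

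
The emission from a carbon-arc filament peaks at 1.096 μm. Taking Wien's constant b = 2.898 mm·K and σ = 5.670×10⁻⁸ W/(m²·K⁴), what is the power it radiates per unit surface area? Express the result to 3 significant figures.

I ≈ 2.77×10⁶ W/m²

Wien's law: T = b/λ_max = 2.898×10⁻³/1.096×10⁻⁶ = 2644.16 K.
Then I = σT⁴ = 5.670×10⁻⁸×(2644.16)⁴ = 2.77×10⁶ W/m².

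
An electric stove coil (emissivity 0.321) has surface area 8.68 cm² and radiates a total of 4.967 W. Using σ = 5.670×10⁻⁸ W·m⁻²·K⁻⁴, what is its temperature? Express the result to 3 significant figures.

T ≈ 749 K

Area A = 8.68 cm² = 8.68×10⁻⁴ m².
P = εσAT⁴ ⇒ T = (P/(εσA))^(1/4) = (4.967/(0.321×5.670×10⁻⁸×8.68×10⁻⁴))^(1/4) = 749 K.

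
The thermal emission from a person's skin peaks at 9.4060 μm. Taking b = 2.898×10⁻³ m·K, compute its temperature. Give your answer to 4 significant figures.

Wien's law gives T = b/λ_max = (2.898×10⁻³ m·K)/(9.4060×10⁻⁶ m) = 308.1 K.

T ≈ 308.1 K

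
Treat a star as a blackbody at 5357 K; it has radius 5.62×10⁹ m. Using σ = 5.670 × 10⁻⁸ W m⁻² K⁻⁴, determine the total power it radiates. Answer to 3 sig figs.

P ≈ 1.85×10²⁸ W

Surface area A = 4πR² = 4π(5.62×10⁹ m)² = 3.96901×10²⁰ m².
P = σAT⁴ = 5.670×10⁻⁸ × 3.96901×10²⁰ × (5357)⁴ = 1.85×10²⁸ W.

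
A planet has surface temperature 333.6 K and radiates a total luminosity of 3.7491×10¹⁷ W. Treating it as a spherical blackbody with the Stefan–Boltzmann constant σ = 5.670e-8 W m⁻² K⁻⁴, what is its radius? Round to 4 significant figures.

L = 4πR²σT⁴ ⇒ R = √(L/(4πσT⁴)).
σT⁴ = 702.243 W/m², so R = √(3.7491×10¹⁷/(4π×702.243)) = 6.518×10⁶ m.

R ≈ 6.518×10⁶ m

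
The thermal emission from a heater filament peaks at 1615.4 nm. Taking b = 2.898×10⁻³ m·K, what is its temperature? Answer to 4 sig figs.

T ≈ 1794 K

Wien's law gives T = b/λ_max = (2.898×10⁻³ m·K)/(1.6154×10⁻⁶ m) = 1794 K.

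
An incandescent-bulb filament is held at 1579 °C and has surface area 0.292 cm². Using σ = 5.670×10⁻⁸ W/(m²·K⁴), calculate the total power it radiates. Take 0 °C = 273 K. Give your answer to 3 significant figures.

T = 1579 °C + 273 = 1852 K.
Area A = 0.292 cm² = 2.92×10⁻⁵ m².
P = σAT⁴ = 5.670×10⁻⁸ × 2.92×10⁻⁵ × (1852)⁴ = 19.5 W.

P ≈ 19.5 W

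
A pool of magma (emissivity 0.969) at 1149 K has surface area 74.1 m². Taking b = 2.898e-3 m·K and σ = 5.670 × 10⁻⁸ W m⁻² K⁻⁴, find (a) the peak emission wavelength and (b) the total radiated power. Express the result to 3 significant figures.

(a) λ_max = b/T = 2.898×10⁻³/1149 = 2.522×10⁻⁶ m = 2.52×10³ nm.
Area A = 74.1 m².
(b) P = εσAT⁴ = 0.969×5.670×10⁻⁸×74.1×(1149)⁴ = 7.10×10⁶ W.

λ_max ≈ 2.52×10³ nm; P ≈ 7.10×10⁶ W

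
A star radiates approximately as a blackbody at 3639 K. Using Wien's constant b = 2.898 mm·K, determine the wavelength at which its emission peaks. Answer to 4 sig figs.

λ_max ≈ 0.7964 μm

Wien's displacement law: λ_max = b/T = (2.898×10⁻³ m·K)/(3639 K) = 7.9637×10⁻⁷ m.
That is 0.7964 μm, in the infrared range.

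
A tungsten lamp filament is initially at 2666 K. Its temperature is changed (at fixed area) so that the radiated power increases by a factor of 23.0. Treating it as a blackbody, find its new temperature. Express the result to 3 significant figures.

T₂ ≈ 5.84×10³ K

P ∝ T⁴, so T₂/T₁ = (P₂/P₁)^(1/4) = (23.0)^(1/4) = 2.18994.
T₂ = 2666 × 2.18994 = 5.84×10³ K.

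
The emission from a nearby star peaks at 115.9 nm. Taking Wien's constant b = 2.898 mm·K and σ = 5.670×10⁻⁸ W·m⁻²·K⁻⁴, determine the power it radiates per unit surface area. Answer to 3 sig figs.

I ≈ 2.22×10¹⁰ W/m²

Wien's law: T = b/λ_max = 2.898×10⁻³/1.159×10⁻⁷ = 25004.3 K.
Then I = σT⁴ = 5.670×10⁻⁸×(25004.3)⁴ = 2.22×10¹⁰ W/m².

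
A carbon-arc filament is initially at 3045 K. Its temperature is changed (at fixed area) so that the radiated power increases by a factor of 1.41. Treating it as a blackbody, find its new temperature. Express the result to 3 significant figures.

T₂ ≈ 3.32×10³ K

P ∝ T⁴, so T₂/T₁ = (P₂/P₁)^(1/4) = (1.41)^(1/4) = 1.08969.
T₂ = 3045 × 1.08969 = 3.32×10³ K.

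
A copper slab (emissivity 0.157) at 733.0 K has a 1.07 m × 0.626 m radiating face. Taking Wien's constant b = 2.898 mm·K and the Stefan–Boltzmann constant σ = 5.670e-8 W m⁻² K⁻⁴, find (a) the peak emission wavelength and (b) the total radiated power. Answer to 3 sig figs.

λ_max ≈ 3.95 μm; P ≈ 1.72×10³ W

(a) λ_max = b/T = 2.898×10⁻³/733.0 = 3.954×10⁻⁶ m = 3.95 μm.
Area A = 1.07 × 0.626 = 0.66982 m².
(b) P = εσAT⁴ = 0.157×5.670×10⁻⁸×0.66982×(733.0)⁴ = 1.72×10³ W.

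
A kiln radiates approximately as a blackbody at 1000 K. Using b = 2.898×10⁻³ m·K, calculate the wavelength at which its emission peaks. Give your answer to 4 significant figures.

Wien's displacement law: λ_max = b/T = (2.898×10⁻³ m·K)/(1000 K) = 2.8980×10⁻⁶ m.
That is 2898 nm, in the infrared range.

λ_max ≈ 2898 nm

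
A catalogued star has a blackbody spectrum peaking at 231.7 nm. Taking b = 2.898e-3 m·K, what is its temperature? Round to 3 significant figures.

T ≈ 1.25×10⁴ K

Wien's law gives T = b/λ_max = (2.898×10⁻³ m·K)/(2.317×10⁻⁷ m) = 1.25×10⁴ K.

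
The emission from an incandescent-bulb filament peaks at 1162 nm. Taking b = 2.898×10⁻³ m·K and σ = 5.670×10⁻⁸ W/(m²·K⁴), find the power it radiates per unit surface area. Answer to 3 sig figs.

I ≈ 2.19×10⁶ W/m²

Wien's law: T = b/λ_max = 2.898×10⁻³/1.162×10⁻⁶ = 2493.98 K.
Then I = σT⁴ = 5.670×10⁻⁸×(2493.98)⁴ = 2.19×10⁶ W/m².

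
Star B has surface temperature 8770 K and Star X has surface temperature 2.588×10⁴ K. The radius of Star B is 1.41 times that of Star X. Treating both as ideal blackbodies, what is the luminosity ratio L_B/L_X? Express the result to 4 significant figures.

L_B/L_X ≈ 0.02622

L ∝ R²T⁴, so L_B/L_X = (R_B/R_X)²(T_B/T_X)⁴ = (1.41)² × (8770/2.588×10⁴)⁴ = 1.9881 × 0.0131869 = 0.02622.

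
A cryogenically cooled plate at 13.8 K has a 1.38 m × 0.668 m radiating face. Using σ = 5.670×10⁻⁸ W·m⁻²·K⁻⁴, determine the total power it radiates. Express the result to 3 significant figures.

P ≈ 1.90×10⁻³ W

Area A = 1.38 × 0.668 = 0.92184 m².
P = σAT⁴ = 5.670×10⁻⁸ × 0.92184 × (13.8)⁴ = 1.90×10⁻³ W.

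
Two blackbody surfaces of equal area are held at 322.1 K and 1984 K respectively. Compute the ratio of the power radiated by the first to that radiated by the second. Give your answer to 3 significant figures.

With equal areas, P₁/P₂ = (T₁/T₂)⁴ = (322.1/1984)⁴ = 6.95×10⁻⁴.

P₁/P₂ ≈ 6.95×10⁻⁴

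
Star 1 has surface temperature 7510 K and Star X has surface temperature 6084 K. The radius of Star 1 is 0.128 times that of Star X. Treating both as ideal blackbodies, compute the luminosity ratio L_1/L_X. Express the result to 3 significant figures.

L ∝ R²T⁴, so L_1/L_X = (R_1/R_X)²(T_1/T_X)⁴ = (0.128)² × (7510/6084)⁴ = 0.016384 × 2.32168 = 0.0380.

L_1/L_X ≈ 0.0380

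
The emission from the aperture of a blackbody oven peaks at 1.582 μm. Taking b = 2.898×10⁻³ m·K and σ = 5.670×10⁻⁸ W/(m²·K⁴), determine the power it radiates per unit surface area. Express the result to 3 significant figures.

Wien's law: T = b/λ_max = 2.898×10⁻³/1.582×10⁻⁶ = 1831.86 K.
Then I = σT⁴ = 5.670×10⁻⁸×(1831.86)⁴ = 6.38×10⁵ W/m².

I ≈ 6.38×10⁵ W/m²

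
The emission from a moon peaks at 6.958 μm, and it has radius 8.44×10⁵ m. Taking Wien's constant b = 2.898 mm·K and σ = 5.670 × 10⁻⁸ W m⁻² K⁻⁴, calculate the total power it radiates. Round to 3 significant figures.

P ≈ 1.53×10¹⁶ W

Wien's law: T = b/λ_max = 2.898×10⁻³/6.958×10⁻⁶ = 416.499 K.
Surface area A = 4πR² = 4π(8.44×10⁵ m)² = 8.95148×10¹² m².
Then P = σAT⁴ = 5.670×10⁻⁸×8.95148×10¹²×(416.499)⁴ = 1.53×10¹⁶ W.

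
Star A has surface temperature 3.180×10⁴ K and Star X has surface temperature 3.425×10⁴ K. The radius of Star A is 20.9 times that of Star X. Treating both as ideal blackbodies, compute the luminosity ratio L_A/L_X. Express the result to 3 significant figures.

L_A/L_X ≈ 325

L ∝ R²T⁴, so L_A/L_X = (R_A/R_X)²(T_A/T_X)⁴ = (20.9)² × (3.180×10⁴/3.425×10⁴)⁴ = 436.81 × 0.743132 = 325.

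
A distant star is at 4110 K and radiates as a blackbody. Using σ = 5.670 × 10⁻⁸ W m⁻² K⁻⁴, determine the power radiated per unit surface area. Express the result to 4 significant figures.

Stefan–Boltzmann: I = σT⁴ = 5.670×10⁻⁸ × (4110)⁴ = 1.618×10⁷ W/m².

I ≈ 1.618×10⁷ W/m²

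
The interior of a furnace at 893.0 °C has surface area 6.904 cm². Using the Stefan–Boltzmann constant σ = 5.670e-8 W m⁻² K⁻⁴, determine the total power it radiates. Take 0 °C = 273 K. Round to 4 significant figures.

T = 893.0 °C + 273 = 1166.0 K.
Area A = 6.904 cm² = 6.904×10⁻⁴ m².
P = σAT⁴ = 5.670×10⁻⁸ × 6.904×10⁻⁴ × (1166.0)⁴ = 72.36 W.

P ≈ 72.36 W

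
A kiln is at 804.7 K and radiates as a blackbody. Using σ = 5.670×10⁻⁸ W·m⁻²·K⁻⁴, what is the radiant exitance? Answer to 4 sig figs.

Stefan–Boltzmann: I = σT⁴ = 5.670×10⁻⁸ × (804.7)⁴ = 2.377×10⁴ W/m².

I ≈ 2.377×10⁴ W/m²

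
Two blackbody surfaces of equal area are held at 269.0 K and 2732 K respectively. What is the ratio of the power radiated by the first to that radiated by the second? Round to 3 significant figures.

P₁/P₂ ≈ 9.40×10⁻⁵

With equal areas, P₁/P₂ = (T₁/T₂)⁴ = (269.0/2732)⁴ = 9.40×10⁻⁵.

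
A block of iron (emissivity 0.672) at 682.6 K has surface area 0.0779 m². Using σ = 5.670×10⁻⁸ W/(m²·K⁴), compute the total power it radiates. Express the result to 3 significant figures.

Area A = 0.0779 m².
P = εσAT⁴ = 0.672 × 5.670×10⁻⁸ × 0.0779 × (682.6)⁴ = 644 W.

P ≈ 644 W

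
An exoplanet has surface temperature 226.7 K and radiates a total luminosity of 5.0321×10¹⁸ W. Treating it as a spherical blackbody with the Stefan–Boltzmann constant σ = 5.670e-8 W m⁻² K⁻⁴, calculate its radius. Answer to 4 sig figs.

R ≈ 5.171×10⁷ m

L = 4πR²σT⁴ ⇒ R = √(L/(4πσT⁴)).
σT⁴ = 149.758 W/m², so R = √(5.0321×10¹⁸/(4π×149.758)) = 5.171×10⁷ m.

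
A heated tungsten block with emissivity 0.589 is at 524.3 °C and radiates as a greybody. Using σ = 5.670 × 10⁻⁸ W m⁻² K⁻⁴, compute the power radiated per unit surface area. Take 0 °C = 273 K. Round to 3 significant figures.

T = 524.3 °C + 273 = 797.3 K.
Stefan–Boltzmann: I = εσT⁴ = 0.589 × 5.670×10⁻⁸ × (797.3)⁴ = 1.35×10⁴ W/m².

I ≈ 1.35×10⁴ W/m²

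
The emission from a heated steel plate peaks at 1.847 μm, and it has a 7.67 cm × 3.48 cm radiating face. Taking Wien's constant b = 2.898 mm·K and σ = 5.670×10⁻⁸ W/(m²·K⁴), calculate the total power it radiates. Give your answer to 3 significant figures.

P ≈ 917 W

Wien's law: T = b/λ_max = 2.898×10⁻³/1.847×10⁻⁶ = 1569.03 K.
Area A = 0.0767 × 0.0348 = 2.66916×10⁻³ m².
Then P = σAT⁴ = 5.670×10⁻⁸×2.66916×10⁻³×(1569.03)⁴ = 917 W.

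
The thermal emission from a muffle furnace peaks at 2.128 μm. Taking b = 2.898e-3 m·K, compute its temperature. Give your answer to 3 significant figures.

T ≈ 1.36×10³ K

Wien's law gives T = b/λ_max = (2.898×10⁻³ m·K)/(2.128×10⁻⁶ m) = 1.36×10³ K.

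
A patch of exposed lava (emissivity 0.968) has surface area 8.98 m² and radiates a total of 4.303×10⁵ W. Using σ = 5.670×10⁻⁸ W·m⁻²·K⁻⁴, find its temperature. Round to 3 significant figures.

T ≈ 967 K

Area A = 8.98 m².
P = εσAT⁴ ⇒ T = (P/(εσA))^(1/4) = (4.303×10⁵/(0.968×5.670×10⁻⁸×8.98))^(1/4) = 967 K.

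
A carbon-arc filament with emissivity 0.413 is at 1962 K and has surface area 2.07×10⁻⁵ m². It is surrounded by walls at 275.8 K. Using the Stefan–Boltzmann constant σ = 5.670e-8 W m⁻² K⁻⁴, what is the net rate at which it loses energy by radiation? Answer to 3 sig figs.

Net loss ≈ 7.18 W

Area A = 2.07×10⁻⁵ m².
Net radiated power P_net = εσA(T⁴ − T₀⁴) = 0.413×5.670×10⁻⁸×2.07×10⁻⁵×(1962⁴ − 275.8⁴).
T⁴ − T₀⁴ = 1.48182×10¹³ − 5.78598×10⁹ = 1.48124×10¹³ K⁴, so P_net = 7.18 W.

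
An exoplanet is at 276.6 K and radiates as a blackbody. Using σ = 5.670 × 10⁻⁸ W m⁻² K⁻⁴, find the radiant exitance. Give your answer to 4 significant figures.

I ≈ 331.9 W/m²

Stefan–Boltzmann: I = σT⁴ = 5.670×10⁻⁸ × (276.6)⁴ = 331.9 W/m².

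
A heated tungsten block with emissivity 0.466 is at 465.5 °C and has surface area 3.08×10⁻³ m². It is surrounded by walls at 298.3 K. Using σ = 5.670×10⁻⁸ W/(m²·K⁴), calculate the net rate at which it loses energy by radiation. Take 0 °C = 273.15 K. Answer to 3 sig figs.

Net loss ≈ 23.6 W

T = 465.5 °C + 273.15 = 738.65 K.
Area A = 3.08×10⁻³ m².
Net radiated power P_net = εσA(T⁴ − T₀⁴) = 0.466×5.670×10⁻⁸×3.08×10⁻³×(738.65⁴ − 298.3⁴).
T⁴ − T₀⁴ = 2.97684×10¹¹ − 7.91795×10⁹ = 2.89766×10¹¹ K⁴, so P_net = 23.6 W.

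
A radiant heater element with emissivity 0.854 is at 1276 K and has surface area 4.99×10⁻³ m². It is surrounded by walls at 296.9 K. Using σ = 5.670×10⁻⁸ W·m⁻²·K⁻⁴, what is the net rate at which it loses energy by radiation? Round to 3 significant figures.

Net loss ≈ 639 W

Area A = 4.99×10⁻³ m².
Net radiated power P_net = εσA(T⁴ − T₀⁴) = 0.854×5.670×10⁻⁸×4.99×10⁻³×(1276⁴ − 296.9⁴).
T⁴ − T₀⁴ = 2.65096×10¹² − 7.77035×10⁹ = 2.64319×10¹² K⁴, so P_net = 639 W.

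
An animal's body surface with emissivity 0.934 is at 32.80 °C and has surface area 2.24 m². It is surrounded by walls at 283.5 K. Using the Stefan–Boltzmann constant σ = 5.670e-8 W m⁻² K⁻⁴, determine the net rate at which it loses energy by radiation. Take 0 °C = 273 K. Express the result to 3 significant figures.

T = 32.80 °C + 273 = 305.80 K.
Area A = 2.24 m².
Net radiated power P_net = εσA(T⁴ − T₀⁴) = 0.934×5.670×10⁻⁸×2.24×(305.80⁴ − 283.5⁴).
T⁴ − T₀⁴ = 8.74480×10⁹ − 6.45970×10⁹ = 2.28510×10⁹ K⁴, so P_net = 271 W.

Net loss ≈ 271 W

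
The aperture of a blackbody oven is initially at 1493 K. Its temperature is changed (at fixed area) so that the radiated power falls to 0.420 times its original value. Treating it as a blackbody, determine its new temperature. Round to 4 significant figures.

T₂ ≈ 1202 K

P ∝ T⁴, so T₂/T₁ = (P₂/P₁)^(1/4) = (0.420)^(1/4) = 0.805030.
T₂ = 1493 × 0.805030 = 1202 K.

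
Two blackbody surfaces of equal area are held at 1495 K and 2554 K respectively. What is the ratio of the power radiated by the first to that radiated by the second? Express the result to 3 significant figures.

P₁/P₂ ≈ 0.117

With equal areas, P₁/P₂ = (T₁/T₂)⁴ = (1495/2554)⁴ = 0.117.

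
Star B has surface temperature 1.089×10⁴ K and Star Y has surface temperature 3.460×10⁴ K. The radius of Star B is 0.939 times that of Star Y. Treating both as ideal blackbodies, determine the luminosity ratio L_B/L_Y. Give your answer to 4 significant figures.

L ∝ R²T⁴, so L_B/L_Y = (R_B/R_Y)²(T_B/T_Y)⁴ = (0.939)² × (1.089×10⁴/3.460×10⁴)⁴ = 0.881721 × 9.81312×10⁻³ = 8.652×10⁻³.

L_B/L_Y ≈ 8.652×10⁻³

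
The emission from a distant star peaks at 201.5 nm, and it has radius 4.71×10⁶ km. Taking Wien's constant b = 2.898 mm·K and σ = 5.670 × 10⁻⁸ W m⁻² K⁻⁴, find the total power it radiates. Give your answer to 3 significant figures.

Wien's law: T = b/λ_max = 2.898×10⁻³/2.015×10⁻⁷ = 14382.1 K.
Surface area A = 4πR² = 4π(4.71×10⁹ m)² = 2.78774×10²⁰ m².
Then P = σAT⁴ = 5.670×10⁻⁸×2.78774×10²⁰×(14382.1)⁴ = 6.76×10²⁹ W.

P ≈ 6.76×10²⁹ W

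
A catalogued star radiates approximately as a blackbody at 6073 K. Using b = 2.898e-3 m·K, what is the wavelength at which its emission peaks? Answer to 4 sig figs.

Wien's displacement law: λ_max = b/T = (2.898×10⁻³ m·K)/(6073 K) = 4.7719×10⁻⁷ m.
That is 477.2 nm, in the visible range.

λ_max ≈ 477.2 nm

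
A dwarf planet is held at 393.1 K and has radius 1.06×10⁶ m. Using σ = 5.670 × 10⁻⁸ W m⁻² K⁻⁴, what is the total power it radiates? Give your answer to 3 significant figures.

P ≈ 1.91×10¹⁶ W

Surface area A = 4πR² = 4π(1.06×10⁶ m)² = 1.41196×10¹³ m².
P = σAT⁴ = 5.670×10⁻⁸ × 1.41196×10¹³ × (393.1)⁴ = 1.91×10¹⁶ W.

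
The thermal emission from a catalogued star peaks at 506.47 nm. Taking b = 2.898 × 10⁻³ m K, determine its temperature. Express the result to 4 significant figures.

Wien's law gives T = b/λ_max = (2.898×10⁻³ m·K)/(5.0647×10⁻⁷ m) = 5722 K.

T ≈ 5722 K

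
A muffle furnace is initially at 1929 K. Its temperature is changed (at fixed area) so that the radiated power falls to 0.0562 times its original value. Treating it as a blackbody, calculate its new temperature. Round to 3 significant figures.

P ∝ T⁴, so T₂/T₁ = (P₂/P₁)^(1/4) = (0.0562)^(1/4) = 0.486894.
T₂ = 1929 × 0.486894 = 939 K.

T₂ ≈ 939 K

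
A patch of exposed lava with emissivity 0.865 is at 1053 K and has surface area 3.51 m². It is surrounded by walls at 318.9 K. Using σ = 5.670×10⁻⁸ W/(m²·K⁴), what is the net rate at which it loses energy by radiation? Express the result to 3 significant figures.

Area A = 3.51 m².
Net radiated power P_net = εσA(T⁴ − T₀⁴) = 0.865×5.670×10⁻⁸×3.51×(1053⁴ − 318.9⁴).
T⁴ − T₀⁴ = 1.22946×10¹² − 1.03423×10¹⁰ = 1.21912×10¹² K⁴, so P_net = 2.10×10⁵ W.

Net loss ≈ 2.10×10⁵ W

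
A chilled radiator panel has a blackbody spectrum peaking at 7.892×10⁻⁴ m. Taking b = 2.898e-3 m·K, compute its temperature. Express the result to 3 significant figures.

T ≈ 3.67 K

Wien's law gives T = b/λ_max = (2.898×10⁻³ m·K)/(7.892×10⁻⁴ m) = 3.67 K.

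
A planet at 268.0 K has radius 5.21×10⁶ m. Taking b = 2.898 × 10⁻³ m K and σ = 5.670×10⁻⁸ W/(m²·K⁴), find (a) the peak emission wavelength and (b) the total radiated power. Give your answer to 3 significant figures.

(a) λ_max = b/T = 2.898×10⁻³/268.0 = 1.081×10⁻⁵ m = 10.8 μm.
Surface area A = 4πR² = 4π(5.21×10⁶ m)² = 3.41103×10¹⁴ m².
(b) P = σAT⁴ = 5.670×10⁻⁸×3.41103×10¹⁴×(268.0)⁴ = 9.98×10¹⁶ W.

λ_max ≈ 10.8 μm; P ≈ 9.98×10¹⁶ W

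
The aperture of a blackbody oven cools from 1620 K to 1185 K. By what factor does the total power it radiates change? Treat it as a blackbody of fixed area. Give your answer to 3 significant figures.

P₂/P₁ ≈ 0.286

P ∝ T⁴, so P₂/P₁ = (T₂/T₁)⁴ = (1185/1620)⁴ = (0.731481)⁴ = 0.286.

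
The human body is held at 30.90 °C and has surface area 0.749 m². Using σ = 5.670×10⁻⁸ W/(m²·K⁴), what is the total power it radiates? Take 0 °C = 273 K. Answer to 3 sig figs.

T = 30.90 °C + 273 = 303.90 K.
Area A = 0.749 m².
P = σAT⁴ = 5.670×10⁻⁸ × 0.749 × (303.90)⁴ = 362 W.

P ≈ 362 W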